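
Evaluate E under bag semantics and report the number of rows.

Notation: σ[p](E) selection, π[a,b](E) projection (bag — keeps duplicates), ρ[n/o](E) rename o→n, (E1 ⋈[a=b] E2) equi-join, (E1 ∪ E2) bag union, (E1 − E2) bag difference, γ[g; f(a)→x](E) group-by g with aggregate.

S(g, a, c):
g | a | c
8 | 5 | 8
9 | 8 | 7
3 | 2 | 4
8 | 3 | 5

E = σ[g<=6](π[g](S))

Subexpression sizes:
  S → 4
  π[g](S) → 4
  σ[g<=6](π[g](S)) → 1

|E| = 1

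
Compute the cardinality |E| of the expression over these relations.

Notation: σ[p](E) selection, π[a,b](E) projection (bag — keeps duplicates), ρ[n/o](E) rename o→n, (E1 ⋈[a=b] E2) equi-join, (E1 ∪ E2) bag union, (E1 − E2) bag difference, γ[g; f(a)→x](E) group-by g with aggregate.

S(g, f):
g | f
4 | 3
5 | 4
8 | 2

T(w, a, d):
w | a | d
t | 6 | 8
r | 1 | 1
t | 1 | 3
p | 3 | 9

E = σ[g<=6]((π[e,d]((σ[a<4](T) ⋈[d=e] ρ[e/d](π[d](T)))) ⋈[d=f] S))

Stepwise |·|:
  T → 4
  σ[a<4](T) → 3
  T → 4
  π[d](T) → 4
  ρ[e/d](π[d](T)) → 4
  (σ[a<4](T) ⋈[d=e] ρ[e/d](π[d](T))) → 3
  π[e,d]((σ[a<4](T) ⋈[d=e] ρ[e/d](π[d](T)))) → 3
  S → 3
  (π[e,d]((σ[a<4](T) ⋈[d=e] ρ[e/d](π[d](T)))) ⋈[d=f] S) → 1
  σ[g<=6]((π[e,d]((σ[a<4](T) ⋈[d=e] ρ[e/d](π[d](T)))) ⋈[d=f] S)) → 1

|E| = 1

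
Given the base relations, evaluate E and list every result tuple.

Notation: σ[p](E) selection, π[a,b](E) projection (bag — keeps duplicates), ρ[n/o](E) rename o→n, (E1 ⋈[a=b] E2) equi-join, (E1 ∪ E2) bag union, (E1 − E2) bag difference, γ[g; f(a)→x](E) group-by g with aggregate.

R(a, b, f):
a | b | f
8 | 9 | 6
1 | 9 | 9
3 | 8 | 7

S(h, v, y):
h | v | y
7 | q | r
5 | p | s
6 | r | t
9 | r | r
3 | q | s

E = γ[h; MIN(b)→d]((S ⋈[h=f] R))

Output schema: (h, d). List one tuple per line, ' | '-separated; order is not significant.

Row counts bottom-up:
  S → 5
  R → 3
  (S ⋈[h=f] R) → 3
  γ[h; MIN(b)→d]((S ⋈[h=f] R)) → 3

== RESULT ==
h | d
6 | 9
7 | 8
9 | 9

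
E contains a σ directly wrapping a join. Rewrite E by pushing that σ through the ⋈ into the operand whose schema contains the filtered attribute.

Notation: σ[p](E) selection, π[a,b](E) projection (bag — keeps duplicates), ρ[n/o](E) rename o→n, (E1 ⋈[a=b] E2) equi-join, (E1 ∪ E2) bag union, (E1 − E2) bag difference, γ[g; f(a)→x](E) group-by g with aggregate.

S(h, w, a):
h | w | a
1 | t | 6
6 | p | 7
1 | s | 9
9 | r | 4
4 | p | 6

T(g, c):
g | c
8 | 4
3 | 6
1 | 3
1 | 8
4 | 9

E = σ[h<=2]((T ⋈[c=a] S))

σ filters on h, owned by the right side.
E' = (T ⋈[c=a] σ[h<=2](S))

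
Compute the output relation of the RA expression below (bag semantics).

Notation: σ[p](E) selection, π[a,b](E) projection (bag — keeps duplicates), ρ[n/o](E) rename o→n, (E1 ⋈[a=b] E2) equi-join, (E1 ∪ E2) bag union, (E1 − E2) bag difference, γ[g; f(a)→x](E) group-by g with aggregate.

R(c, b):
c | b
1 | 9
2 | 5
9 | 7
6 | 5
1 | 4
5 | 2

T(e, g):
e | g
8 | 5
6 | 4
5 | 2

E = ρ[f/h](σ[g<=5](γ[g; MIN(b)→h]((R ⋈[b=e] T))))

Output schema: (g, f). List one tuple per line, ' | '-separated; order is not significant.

Row counts bottom-up:
  R → 6
  T → 3
  (R ⋈[b=e] T) → 2
  γ[g; MIN(b)→h]((R ⋈[b=e] T)) → 1
  σ[g<=5](γ[g; MIN(b)→h]((R ⋈[b=e] T))) → 1
  ρ[f/h](σ[g<=5](γ[g; MIN(b)→h]((R ⋈[b=e] T)))) → 1

== RESULT ==
g | f
2 | 5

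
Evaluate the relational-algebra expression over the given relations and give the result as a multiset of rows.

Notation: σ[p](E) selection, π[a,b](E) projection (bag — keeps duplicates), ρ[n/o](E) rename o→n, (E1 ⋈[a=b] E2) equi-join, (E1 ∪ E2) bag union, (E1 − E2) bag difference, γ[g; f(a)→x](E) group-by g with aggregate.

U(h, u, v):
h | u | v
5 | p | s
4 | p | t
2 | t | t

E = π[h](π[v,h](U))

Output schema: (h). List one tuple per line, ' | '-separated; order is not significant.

Subexpression sizes:
  U → 3
  π[v,h](U) → 3
  π[h](π[v,h](U)) → 3

== RESULT ==
h
2
4
5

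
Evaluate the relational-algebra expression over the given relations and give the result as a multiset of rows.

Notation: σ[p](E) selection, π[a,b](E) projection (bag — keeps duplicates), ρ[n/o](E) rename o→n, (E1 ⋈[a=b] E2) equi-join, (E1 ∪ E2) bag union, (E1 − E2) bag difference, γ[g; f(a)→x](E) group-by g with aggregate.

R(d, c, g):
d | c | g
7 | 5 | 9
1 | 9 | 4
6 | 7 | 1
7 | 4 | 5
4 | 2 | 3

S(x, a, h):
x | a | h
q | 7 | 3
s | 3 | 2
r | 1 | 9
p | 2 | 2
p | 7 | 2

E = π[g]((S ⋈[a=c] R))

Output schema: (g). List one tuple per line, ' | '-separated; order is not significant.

Stepwise |·|:
  S → 5
  R → 5
  (S ⋈[a=c] R) → 3
  π[g]((S ⋈[a=c] R)) → 3

== RESULT ==
g
1
1
3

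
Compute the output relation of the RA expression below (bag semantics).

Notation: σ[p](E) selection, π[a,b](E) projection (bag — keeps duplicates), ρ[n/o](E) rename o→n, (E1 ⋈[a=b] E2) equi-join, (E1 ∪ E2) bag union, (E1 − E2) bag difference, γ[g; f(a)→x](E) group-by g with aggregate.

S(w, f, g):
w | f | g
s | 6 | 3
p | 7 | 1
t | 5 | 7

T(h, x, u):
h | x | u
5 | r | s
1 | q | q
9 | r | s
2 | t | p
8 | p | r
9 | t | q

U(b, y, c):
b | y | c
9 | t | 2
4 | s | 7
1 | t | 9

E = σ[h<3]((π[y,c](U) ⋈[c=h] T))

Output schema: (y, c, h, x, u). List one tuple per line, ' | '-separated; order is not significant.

Row counts bottom-up:
  U → 3
  π[y,c](U) → 3
  T → 6
  (π[y,c](U) ⋈[c=h] T) → 3
  σ[h<3]((π[y,c](U) ⋈[c=h] T)) → 1

== RESULT ==
y | c | h | x | u
t | 2 | 2 | t | p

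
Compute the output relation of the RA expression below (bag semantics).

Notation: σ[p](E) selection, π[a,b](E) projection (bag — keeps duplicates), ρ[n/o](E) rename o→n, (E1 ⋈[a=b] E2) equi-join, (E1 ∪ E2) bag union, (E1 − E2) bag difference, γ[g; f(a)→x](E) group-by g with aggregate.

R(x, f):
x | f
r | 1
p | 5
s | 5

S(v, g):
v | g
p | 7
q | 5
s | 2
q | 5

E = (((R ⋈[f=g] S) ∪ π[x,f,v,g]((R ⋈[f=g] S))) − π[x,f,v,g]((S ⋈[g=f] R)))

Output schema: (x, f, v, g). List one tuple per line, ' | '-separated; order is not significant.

Row counts bottom-up:
  R → 3
  S → 4
  (R ⋈[f=g] S) → 4
  R → 3
  S → 4
  (R ⋈[f=g] S) → 4
  π[x,f,v,g]((R ⋈[f=g] S)) → 4
  ((R ⋈[f=g] S) ∪ π[x,f,v,g]((R ⋈[f=g] S))) → 8
  S → 4
  R → 3
  (S ⋈[g=f] R) → 4
  π[x,f,v,g]((S ⋈[g=f] R)) → 4
  (((R ⋈[f=g] S) ∪ π[x,f,v,g]((R ⋈[f=g] S))) − π[x,f,v,g]((S ⋈[g=f] R))) → 4

== RESULT ==
x | f | v | g
p | 5 | q | 5
p | 5 | q | 5
s | 5 | q | 5
s | 5 | q | 5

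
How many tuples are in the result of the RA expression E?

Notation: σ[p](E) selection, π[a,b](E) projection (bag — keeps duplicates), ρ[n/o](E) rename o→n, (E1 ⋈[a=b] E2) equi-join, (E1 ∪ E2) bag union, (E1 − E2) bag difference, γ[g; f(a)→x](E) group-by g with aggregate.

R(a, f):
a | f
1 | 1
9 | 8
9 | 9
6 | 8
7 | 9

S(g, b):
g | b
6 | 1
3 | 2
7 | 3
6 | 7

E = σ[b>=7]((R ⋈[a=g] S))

Row counts bottom-up:
  R → 5
  S → 4
  (R ⋈[a=g] S) → 3
  σ[b>=7]((R ⋈[a=g] S)) → 1

|E| = 1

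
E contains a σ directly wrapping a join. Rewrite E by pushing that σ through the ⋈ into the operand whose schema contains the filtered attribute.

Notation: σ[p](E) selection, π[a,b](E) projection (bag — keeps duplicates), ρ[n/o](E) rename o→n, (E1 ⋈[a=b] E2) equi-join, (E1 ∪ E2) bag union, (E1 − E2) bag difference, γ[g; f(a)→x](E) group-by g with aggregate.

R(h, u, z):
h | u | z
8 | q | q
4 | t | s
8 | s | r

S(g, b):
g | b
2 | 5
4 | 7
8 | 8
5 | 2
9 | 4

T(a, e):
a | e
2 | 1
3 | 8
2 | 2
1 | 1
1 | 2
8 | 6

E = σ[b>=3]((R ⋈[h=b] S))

σ filters on b, owned by the right side.
E' = (R ⋈[h=b] σ[b>=3](S))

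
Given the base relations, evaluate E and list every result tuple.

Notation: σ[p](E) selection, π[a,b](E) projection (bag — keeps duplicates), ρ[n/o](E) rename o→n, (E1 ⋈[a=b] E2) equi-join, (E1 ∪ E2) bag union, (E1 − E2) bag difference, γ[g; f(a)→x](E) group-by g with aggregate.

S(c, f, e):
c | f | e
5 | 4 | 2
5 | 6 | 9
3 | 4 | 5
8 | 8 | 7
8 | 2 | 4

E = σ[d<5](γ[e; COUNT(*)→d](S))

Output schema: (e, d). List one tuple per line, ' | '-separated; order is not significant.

Stepwise |·|:
  S → 5
  γ[e; COUNT(*)→d](S) → 5
  σ[d<5](γ[e; COUNT(*)→d](S)) → 5

== RESULT ==
e | d
2 | 1
4 | 1
5 | 1
7 | 1
9 | 1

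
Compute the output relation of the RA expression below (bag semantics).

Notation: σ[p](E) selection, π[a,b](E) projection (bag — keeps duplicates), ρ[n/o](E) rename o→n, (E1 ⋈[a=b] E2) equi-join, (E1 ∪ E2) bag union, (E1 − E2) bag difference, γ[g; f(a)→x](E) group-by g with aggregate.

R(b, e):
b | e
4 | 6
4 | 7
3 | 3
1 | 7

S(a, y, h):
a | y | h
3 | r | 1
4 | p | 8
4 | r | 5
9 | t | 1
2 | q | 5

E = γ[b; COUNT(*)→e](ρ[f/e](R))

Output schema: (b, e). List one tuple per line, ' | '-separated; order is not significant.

Row counts bottom-up:
  R → 4
  ρ[f/e](R) → 4
  γ[b; COUNT(*)→e](ρ[f/e](R)) → 3

== RESULT ==
b | e
1 | 1
3 | 1
4 | 2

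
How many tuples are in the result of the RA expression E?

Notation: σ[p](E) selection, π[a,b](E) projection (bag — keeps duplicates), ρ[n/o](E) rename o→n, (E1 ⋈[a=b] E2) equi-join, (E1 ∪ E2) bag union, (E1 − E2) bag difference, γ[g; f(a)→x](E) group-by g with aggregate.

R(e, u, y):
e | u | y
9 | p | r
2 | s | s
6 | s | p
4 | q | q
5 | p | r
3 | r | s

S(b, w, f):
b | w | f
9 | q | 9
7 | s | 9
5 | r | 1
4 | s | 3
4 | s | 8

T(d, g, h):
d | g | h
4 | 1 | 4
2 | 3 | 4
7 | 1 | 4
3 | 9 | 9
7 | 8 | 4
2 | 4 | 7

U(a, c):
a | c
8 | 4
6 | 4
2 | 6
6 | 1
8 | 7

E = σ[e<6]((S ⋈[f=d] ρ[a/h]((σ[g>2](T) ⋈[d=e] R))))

Stepwise |·|:
  S → 5
  T → 6
  σ[g>2](T) → 4
  R → 6
  (σ[g>2](T) ⋈[d=e] R) → 3
  ρ[a/h]((σ[g>2](T) ⋈[d=e] R)) → 3
  (S ⋈[f=d] ρ[a/h]((σ[g>2](T) ⋈[d=e] R))) → 1
  σ[e<6]((S ⋈[f=d] ρ[a/h]((σ[g>2](T) ⋈[d=e] R)))) → 1

|E| = 1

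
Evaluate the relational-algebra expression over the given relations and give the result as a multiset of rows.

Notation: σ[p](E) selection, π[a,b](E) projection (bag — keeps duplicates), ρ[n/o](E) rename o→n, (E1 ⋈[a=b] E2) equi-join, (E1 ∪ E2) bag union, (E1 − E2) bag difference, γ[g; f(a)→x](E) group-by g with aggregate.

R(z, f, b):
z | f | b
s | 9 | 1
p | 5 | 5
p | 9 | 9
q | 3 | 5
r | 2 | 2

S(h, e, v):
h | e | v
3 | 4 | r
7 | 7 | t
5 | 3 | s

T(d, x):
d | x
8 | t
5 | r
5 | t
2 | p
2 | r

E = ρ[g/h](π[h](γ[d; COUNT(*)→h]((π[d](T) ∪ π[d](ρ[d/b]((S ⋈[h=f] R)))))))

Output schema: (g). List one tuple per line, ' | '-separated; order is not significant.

Row counts bottom-up:
  T → 5
  π[d](T) → 5
  S → 3
  R → 5
  (S ⋈[h=f] R) → 2
  ρ[d/b]((S ⋈[h=f] R)) → 2
  π[d](ρ[d/b]((S ⋈[h=f] R))) → 2
  (π[d](T) ∪ π[d](ρ[d/b]((S ⋈[h=f] R)))) → 7
  γ[d; COUNT(*)→h]((π[d](T) ∪ π[d](ρ[d/b]((S ⋈[h=f] R))))) → 3
  π[h](γ[d; COUNT(*)→h]((π[d](T) ∪ π[d](ρ[d/b]((S ⋈[h=f] R)))))) → 3
  ρ[g/h](π[h](γ[d; COUNT(*)→h]((π[d](T) ∪ π[d](ρ[d/b]((S ⋈[h=f] R))))))) → 3

== RESULT ==
g
1
2
4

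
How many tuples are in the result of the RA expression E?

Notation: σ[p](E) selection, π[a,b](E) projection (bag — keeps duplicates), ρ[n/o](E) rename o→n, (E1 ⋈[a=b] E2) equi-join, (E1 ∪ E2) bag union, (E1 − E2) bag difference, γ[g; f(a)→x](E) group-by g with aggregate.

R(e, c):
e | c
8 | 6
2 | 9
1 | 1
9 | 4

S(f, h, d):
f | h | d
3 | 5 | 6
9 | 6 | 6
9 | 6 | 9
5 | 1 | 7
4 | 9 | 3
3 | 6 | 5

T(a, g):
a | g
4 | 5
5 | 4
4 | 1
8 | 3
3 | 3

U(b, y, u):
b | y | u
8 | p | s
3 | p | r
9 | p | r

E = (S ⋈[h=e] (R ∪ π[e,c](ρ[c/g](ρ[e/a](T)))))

Subexpression sizes:
  S → 6
  R → 4
  T → 5
  ρ[e/a](T) → 5
  ρ[c/g](ρ[e/a](T)) → 5
  π[e,c](ρ[c/g](ρ[e/a](T))) → 5
  (R ∪ π[e,c](ρ[c/g](ρ[e/a](T)))) → 9
  (S ⋈[h=e] (R ∪ π[e,c](ρ[c/g](ρ[e/a](T))))) → 3

|E| = 3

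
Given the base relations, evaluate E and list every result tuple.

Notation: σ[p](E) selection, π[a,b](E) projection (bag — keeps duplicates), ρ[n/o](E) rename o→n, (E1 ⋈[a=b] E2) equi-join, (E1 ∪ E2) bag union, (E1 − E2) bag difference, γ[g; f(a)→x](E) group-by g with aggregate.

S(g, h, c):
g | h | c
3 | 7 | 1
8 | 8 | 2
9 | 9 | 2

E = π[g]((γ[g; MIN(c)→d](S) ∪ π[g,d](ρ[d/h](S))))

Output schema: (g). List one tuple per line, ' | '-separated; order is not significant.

Row counts bottom-up:
  S → 3
  γ[g; MIN(c)→d](S) → 3
  S → 3
  ρ[d/h](S) → 3
  π[g,d](ρ[d/h](S)) → 3
  (γ[g; MIN(c)→d](S) ∪ π[g,d](ρ[d/h](S))) → 6
  π[g]((γ[g; MIN(c)→d](S) ∪ π[g,d](ρ[d/h](S)))) → 6

== RESULT ==
g
3
3
8
8
9
9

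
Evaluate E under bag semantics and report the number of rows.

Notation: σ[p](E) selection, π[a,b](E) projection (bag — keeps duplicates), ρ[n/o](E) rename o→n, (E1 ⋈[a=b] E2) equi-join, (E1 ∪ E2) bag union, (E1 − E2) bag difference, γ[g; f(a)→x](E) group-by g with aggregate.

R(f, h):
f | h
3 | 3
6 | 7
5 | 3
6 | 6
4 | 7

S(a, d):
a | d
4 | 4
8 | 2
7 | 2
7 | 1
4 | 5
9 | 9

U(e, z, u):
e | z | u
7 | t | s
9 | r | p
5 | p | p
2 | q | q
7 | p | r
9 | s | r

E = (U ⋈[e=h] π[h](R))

Subexpression sizes:
  U → 6
  R → 5
  π[h](R) → 5
  (U ⋈[e=h] π[h](R)) → 4

|E| = 4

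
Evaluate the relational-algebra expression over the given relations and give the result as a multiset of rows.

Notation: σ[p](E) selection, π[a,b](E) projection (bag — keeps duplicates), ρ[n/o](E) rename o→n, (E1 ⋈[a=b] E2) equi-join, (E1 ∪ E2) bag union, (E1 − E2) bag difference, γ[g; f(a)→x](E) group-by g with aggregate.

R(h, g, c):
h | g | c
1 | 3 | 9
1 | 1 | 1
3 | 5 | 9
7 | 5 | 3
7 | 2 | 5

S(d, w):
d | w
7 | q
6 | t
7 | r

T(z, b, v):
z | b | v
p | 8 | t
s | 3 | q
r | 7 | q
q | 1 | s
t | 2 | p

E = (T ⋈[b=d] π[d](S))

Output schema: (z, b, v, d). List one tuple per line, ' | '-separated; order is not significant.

Subexpression sizes:
  T → 5
  S → 3
  π[d](S) → 3
  (T ⋈[b=d] π[d](S)) → 2

== RESULT ==
z | b | v | d
r | 7 | q | 7
r | 7 | q | 7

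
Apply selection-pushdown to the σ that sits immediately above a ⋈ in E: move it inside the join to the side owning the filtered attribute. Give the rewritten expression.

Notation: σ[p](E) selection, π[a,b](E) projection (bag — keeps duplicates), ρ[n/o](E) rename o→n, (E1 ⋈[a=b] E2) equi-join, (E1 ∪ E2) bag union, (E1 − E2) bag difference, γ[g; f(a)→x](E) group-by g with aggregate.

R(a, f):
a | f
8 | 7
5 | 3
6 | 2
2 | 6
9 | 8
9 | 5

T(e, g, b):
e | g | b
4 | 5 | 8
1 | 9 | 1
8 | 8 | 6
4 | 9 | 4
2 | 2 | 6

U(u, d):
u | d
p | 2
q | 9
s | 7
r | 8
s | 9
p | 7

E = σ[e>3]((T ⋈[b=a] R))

σ filters on e, owned by the left side.
E' = (σ[e>3](T) ⋈[b=a] R)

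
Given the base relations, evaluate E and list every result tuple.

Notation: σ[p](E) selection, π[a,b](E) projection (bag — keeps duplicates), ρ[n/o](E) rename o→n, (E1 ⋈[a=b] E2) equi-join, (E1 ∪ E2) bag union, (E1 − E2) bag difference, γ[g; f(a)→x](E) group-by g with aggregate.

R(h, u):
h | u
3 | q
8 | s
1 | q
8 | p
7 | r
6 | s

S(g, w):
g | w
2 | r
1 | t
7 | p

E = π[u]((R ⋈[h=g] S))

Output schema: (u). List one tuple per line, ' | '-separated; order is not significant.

Row counts bottom-up:
  R → 6
  S → 3
  (R ⋈[h=g] S) → 2
  π[u]((R ⋈[h=g] S)) → 2

== RESULT ==
u
q
r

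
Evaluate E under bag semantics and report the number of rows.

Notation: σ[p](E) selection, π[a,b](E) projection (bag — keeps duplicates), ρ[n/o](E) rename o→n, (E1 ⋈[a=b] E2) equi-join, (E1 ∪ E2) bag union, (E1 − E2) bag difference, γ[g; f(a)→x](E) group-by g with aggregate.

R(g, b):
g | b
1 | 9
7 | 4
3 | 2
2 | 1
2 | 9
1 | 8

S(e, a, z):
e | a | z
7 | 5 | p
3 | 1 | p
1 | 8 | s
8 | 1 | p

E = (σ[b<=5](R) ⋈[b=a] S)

Subexpression sizes:
  R → 6
  σ[b<=5](R) → 3
  S → 4
  (σ[b<=5](R) ⋈[b=a] S) → 2

|E| = 2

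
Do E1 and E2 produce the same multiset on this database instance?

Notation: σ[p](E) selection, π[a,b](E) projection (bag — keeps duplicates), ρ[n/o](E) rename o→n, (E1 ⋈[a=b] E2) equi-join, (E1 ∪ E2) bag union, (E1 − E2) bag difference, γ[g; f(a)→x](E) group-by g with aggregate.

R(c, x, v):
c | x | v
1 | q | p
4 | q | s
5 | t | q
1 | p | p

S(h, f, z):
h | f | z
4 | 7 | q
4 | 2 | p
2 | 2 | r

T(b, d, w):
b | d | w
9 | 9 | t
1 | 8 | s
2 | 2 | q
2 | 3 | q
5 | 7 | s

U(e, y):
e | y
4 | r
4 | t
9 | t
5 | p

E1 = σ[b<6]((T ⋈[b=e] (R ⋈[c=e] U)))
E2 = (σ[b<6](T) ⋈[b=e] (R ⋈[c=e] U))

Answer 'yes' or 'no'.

E1 subexpression sizes:
  T → 5
  R → 4
  U → 4
  (R ⋈[c=e] U) → 3
  (T ⋈[b=e] (R ⋈[c=e] U)) → 1
  σ[b<6]((T ⋈[b=e] (R ⋈[c=e] U))) → 1
E2 subexpression sizes:
  T → 5
  σ[b<6](T) → 4
  R → 4
  U → 4
  (R ⋈[c=e] U) → 3
  (σ[b<6](T) ⋈[b=e] (R ⋈[c=e] U)) → 1

E1 and E2 produce the same multiset:
b | d | w | c | x | v | e | y
5 | 7 | s | 5 | t | q | 5 | p

yes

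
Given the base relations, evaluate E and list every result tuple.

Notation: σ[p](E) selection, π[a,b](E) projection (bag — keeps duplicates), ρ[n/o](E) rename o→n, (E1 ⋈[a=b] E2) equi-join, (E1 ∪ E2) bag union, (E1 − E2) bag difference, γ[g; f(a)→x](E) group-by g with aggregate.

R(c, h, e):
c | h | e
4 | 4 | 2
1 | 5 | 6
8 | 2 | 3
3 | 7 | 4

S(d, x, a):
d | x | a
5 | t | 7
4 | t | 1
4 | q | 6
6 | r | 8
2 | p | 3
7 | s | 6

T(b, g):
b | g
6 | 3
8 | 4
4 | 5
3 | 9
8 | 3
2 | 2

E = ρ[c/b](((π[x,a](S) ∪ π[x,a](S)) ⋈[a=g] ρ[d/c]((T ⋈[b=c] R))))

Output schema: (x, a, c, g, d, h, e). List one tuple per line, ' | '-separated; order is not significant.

Stepwise |·|:
  S → 6
  π[x,a](S) → 6
  S → 6
  π[x,a](S) → 6
  (π[x,a](S) ∪ π[x,a](S)) → 12
  T → 6
  R → 4
  (T ⋈[b=c] R) → 4
  ρ[d/c]((T ⋈[b=c] R)) → 4
  ((π[x,a](S) ∪ π[x,a](S)) ⋈[a=g] ρ[d/c]((T ⋈[b=c] R))) → 2
  ρ[c/b](((π[x,a](S) ∪ π[x,a](S)) ⋈[a=g] ρ[d/c]((T ⋈[b=c] R)))) → 2

== RESULT ==
x | a | c | g | d | h | e
p | 3 | 8 | 3 | 8 | 2 | 3
p | 3 | 8 | 3 | 8 | 2 | 3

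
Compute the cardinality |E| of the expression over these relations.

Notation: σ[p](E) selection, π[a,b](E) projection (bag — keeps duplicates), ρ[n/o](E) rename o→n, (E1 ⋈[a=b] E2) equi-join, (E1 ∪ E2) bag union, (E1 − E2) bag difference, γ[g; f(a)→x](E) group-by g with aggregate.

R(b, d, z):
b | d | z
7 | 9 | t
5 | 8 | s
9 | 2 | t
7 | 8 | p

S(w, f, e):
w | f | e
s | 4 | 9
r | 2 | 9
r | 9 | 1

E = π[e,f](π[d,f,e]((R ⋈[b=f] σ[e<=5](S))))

Stepwise |·|:
  R → 4
  S → 3
  σ[e<=5](S) → 1
  (R ⋈[b=f] σ[e<=5](S)) → 1
  π[d,f,e]((R ⋈[b=f] σ[e<=5](S))) → 1
  π[e,f](π[d,f,e]((R ⋈[b=f] σ[e<=5](S)))) → 1

|E| = 1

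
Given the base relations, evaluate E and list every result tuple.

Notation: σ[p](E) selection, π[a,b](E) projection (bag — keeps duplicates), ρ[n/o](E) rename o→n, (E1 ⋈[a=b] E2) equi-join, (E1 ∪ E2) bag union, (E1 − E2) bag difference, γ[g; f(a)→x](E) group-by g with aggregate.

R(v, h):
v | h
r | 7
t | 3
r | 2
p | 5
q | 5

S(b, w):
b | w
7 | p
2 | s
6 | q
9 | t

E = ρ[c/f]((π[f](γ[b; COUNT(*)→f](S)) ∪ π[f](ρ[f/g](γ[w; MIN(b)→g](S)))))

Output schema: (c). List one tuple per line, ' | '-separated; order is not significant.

Row counts bottom-up:
  S → 4
  γ[b; COUNT(*)→f](S) → 4
  π[f](γ[b; COUNT(*)→f](S)) → 4
  S → 4
  γ[w; MIN(b)→g](S) → 4
  ρ[f/g](γ[w; MIN(b)→g](S)) → 4
  π[f](ρ[f/g](γ[w; MIN(b)→g](S))) → 4
  (π[f](γ[b; COUNT(*)→f](S)) ∪ π[f](ρ[f/g](γ[w; MIN(b)→g](S)))) → 8
  ρ[c/f]((π[f](γ[b; COUNT(*)→f](S)) ∪ π[f](ρ[f/g](γ[w; MIN(b)→g](S))))) → 8

== RESULT ==
c
1
1
1
1
2
6
7
9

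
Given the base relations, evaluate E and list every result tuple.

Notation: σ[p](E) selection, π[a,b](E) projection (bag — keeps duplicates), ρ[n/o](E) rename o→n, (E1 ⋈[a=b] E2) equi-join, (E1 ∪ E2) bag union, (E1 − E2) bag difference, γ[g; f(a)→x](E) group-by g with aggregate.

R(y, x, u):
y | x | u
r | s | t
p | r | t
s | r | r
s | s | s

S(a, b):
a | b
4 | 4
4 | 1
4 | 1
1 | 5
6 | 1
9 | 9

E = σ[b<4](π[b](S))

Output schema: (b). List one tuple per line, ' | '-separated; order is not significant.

Row counts bottom-up:
  S → 6
  π[b](S) → 6
  σ[b<4](π[b](S)) → 3

== RESULT ==
b
1
1
1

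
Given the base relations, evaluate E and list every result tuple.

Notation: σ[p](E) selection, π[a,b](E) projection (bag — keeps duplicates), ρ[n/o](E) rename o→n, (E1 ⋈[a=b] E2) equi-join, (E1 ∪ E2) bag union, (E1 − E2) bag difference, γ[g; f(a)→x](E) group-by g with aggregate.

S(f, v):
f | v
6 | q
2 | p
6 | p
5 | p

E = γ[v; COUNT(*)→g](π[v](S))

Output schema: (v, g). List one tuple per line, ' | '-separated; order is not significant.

Row counts bottom-up:
  S → 4
  π[v](S) → 4
  γ[v; COUNT(*)→g](π[v](S)) → 2

== RESULT ==
v | g
p | 3
q | 1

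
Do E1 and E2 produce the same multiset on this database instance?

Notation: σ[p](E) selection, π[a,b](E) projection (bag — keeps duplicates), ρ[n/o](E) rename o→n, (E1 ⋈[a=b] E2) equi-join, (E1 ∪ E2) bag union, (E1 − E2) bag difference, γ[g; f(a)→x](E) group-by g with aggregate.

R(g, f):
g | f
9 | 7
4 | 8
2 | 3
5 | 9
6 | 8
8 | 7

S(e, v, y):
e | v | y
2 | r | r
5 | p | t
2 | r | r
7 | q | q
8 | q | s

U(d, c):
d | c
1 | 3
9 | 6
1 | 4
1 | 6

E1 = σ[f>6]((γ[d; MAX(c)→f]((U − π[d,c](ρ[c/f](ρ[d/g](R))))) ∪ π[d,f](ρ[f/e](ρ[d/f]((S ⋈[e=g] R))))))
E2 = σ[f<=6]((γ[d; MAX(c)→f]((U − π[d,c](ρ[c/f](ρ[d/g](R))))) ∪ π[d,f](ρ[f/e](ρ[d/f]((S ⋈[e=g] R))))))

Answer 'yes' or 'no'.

E1 stepwise |·|:
  U → 4
  R → 6
  ρ[d/g](R) → 6
  ρ[c/f](ρ[d/g](R)) → 6
  π[d,c](ρ[c/f](ρ[d/g](R))) → 6
  (U − π[d,c](ρ[c/f](ρ[d/g](R)))) → 4
  γ[d; MAX(c)→f]((U − π[d,c](ρ[c/f](ρ[d/g](R))))) → 2
  S → 5
  R → 6
  (S ⋈[e=g] R) → 4
  ρ[d/f]((S ⋈[e=g] R)) → 4
  ρ[f/e](ρ[d/f]((S ⋈[e=g] R))) → 4
  π[d,f](ρ[f/e](ρ[d/f]((S ⋈[e=g] R)))) → 4
  (γ[d; MAX(c)→f]((U − π[d,c](ρ[c/f](ρ[d/g](R))))) ∪ π[d,f](ρ[f/e](ρ[d/f]((S ⋈[e=g] R))))) → 6
  σ[f>6]((γ[d; MAX(c)→f]((U − π[d,c](ρ[c/f](ρ[d/g](R))))) ∪ π[d,f](ρ[f/e](ρ[d/f]((S ⋈[e=g] R)))))) → 1
E2 stepwise |·|:
  U → 4
  R → 6
  ρ[d/g](R) → 6
  ρ[c/f](ρ[d/g](R)) → 6
  π[d,c](ρ[c/f](ρ[d/g](R))) → 6
  (U − π[d,c](ρ[c/f](ρ[d/g](R)))) → 4
  γ[d; MAX(c)→f]((U − π[d,c](ρ[c/f](ρ[d/g](R))))) → 2
  S → 5
  R → 6
  (S ⋈[e=g] R) → 4
  ρ[d/f]((S ⋈[e=g] R)) → 4
  ρ[f/e](ρ[d/f]((S ⋈[e=g] R))) → 4
  π[d,f](ρ[f/e](ρ[d/f]((S ⋈[e=g] R)))) → 4
  (γ[d; MAX(c)→f]((U − π[d,c](ρ[c/f](ρ[d/g](R))))) ∪ π[d,f](ρ[f/e](ρ[d/f]((S ⋈[e=g] R))))) → 6
  σ[f<=6]((γ[d; MAX(c)→f]((U − π[d,c](ρ[c/f](ρ[d/g](R))))) ∪ π[d,f](ρ[f/e](ρ[d/f]((S ⋈[e=g] R)))))) → 5

E1 result:
d | f
7 | 8
E2 result:
d | f
1 | 6
3 | 2
3 | 2
9 | 5
9 | 6
Witness: (9, 5) appears 0× in E1 but 1× in E2.

no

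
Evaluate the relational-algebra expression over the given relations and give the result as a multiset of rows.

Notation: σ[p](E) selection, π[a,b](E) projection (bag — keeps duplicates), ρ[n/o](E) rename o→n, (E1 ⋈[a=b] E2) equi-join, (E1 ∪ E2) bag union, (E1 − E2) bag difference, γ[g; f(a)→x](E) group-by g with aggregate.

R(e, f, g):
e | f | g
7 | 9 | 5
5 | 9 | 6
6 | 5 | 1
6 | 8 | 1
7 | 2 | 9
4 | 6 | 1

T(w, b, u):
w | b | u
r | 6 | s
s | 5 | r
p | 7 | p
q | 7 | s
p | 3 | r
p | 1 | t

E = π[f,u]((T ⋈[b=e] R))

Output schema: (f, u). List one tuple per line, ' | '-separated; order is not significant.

Stepwise |·|:
  T → 6
  R → 6
  (T ⋈[b=e] R) → 7
  π[f,u]((T ⋈[b=e] R)) → 7

== RESULT ==
f | u
2 | p
2 | s
5 | s
8 | s
9 | p
9 | r
9 | s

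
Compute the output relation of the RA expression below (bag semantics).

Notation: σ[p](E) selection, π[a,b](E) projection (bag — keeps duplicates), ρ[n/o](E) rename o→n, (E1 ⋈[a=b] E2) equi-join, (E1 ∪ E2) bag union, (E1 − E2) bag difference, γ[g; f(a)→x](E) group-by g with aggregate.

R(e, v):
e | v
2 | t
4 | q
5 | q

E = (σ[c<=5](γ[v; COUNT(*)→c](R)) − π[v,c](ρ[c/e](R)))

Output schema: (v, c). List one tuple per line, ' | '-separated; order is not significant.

Per-node cardinality:
  R → 3
  γ[v; COUNT(*)→c](R) → 2
  σ[c<=5](γ[v; COUNT(*)→c](R)) → 2
  R → 3
  ρ[c/e](R) → 3
  π[v,c](ρ[c/e](R)) → 3
  (σ[c<=5](γ[v; COUNT(*)→c](R)) − π[v,c](ρ[c/e](R))) → 2

== RESULT ==
v | c
q | 2
t | 1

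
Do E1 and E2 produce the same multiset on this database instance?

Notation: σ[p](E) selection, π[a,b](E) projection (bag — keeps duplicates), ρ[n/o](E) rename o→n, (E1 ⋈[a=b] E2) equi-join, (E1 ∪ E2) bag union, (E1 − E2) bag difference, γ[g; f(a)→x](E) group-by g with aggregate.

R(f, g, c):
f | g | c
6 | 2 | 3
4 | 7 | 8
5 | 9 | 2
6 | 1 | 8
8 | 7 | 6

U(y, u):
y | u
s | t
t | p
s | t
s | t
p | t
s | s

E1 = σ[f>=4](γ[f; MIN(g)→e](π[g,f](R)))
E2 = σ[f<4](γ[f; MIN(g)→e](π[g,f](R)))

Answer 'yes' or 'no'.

E1 subexpression sizes:
  R → 5
  π[g,f](R) → 5
  γ[f; MIN(g)→e](π[g,f](R)) → 4
  σ[f>=4](γ[f; MIN(g)→e](π[g,f](R))) → 4
E2 subexpression sizes:
  R → 5
  π[g,f](R) → 5
  γ[f; MIN(g)→e](π[g,f](R)) → 4
  σ[f<4](γ[f; MIN(g)→e](π[g,f](R))) → 0

E1 result:
f | e
4 | 7
5 | 9
6 | 1
8 | 7
E2 result:
f | e
(0 rows)
Witness: (8, 7) appears 1× in E1 but 0× in E2.

no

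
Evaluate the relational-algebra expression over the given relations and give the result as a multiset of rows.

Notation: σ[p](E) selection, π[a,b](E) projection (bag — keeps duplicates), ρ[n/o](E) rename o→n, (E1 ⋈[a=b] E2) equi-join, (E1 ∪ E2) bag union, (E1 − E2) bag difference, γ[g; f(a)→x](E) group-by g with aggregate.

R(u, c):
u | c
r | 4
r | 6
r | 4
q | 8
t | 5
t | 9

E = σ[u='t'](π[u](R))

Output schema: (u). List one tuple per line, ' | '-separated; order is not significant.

Row counts bottom-up:
  R → 6
  π[u](R) → 6
  σ[u='t'](π[u](R)) → 2

== RESULT ==
u
t
t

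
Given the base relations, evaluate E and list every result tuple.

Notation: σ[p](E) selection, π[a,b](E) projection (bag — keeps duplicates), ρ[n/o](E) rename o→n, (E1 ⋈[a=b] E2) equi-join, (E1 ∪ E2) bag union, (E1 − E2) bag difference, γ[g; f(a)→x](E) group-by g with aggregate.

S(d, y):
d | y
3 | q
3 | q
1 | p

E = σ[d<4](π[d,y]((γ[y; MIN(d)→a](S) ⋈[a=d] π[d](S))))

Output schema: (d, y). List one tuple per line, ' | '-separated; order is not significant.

Row counts bottom-up:
  S → 3
  γ[y; MIN(d)→a](S) → 2
  S → 3
  π[d](S) → 3
  (γ[y; MIN(d)→a](S) ⋈[a=d] π[d](S)) → 3
  π[d,y]((γ[y; MIN(d)→a](S) ⋈[a=d] π[d](S))) → 3
  σ[d<4](π[d,y]((γ[y; MIN(d)→a](S) ⋈[a=d] π[d](S)))) → 3

== RESULT ==
d | y
1 | p
3 | q
3 | q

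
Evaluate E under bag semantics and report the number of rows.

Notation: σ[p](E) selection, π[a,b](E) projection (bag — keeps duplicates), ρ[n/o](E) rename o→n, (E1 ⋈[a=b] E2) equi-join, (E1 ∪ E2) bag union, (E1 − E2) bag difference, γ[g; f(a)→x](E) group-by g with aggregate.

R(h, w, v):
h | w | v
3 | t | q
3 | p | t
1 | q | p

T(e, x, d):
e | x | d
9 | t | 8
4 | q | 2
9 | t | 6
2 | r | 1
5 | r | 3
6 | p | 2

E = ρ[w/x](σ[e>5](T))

Stepwise |·|:
  T → 6
  σ[e>5](T) → 3
  ρ[w/x](σ[e>5](T)) → 3

|E| = 3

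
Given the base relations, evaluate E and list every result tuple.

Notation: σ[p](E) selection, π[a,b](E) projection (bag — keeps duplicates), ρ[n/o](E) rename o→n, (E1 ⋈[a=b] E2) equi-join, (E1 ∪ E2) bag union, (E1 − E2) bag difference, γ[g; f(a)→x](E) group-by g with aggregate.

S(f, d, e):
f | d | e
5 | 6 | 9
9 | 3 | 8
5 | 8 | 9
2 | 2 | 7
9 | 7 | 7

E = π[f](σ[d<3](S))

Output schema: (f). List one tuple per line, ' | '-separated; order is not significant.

Row counts bottom-up:
  S → 5
  σ[d<3](S) → 1
  π[f](σ[d<3](S)) → 1

== RESULT ==
f
2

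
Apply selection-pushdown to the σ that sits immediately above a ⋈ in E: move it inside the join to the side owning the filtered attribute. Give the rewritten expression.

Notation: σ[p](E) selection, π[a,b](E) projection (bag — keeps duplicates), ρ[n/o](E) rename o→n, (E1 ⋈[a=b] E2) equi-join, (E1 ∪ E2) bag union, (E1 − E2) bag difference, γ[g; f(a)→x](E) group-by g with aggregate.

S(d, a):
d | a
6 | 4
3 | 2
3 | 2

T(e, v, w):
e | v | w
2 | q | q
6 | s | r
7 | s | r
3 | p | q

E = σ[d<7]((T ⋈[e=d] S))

σ filters on d, owned by the right side.
E' = (T ⋈[e=d] σ[d<7](S))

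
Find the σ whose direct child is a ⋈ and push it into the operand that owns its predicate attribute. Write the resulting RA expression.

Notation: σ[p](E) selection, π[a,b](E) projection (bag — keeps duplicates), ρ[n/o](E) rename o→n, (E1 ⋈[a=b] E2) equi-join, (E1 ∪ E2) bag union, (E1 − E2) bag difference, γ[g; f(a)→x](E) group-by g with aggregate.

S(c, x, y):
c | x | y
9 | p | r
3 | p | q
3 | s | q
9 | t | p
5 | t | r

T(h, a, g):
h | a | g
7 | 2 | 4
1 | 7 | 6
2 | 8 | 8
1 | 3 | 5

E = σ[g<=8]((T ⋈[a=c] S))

σ filters on g, owned by the left side.
E' = (σ[g<=8](T) ⋈[a=c] S)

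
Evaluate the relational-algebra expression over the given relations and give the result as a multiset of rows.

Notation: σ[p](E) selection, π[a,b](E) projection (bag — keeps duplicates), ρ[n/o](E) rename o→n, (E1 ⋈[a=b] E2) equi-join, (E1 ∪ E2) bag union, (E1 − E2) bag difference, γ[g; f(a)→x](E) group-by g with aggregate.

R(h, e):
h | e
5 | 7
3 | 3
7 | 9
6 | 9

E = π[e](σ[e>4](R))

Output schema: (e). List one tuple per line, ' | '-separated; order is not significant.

Per-node cardinality:
  R → 4
  σ[e>4](R) → 3
  π[e](σ[e>4](R)) → 3

== RESULT ==
e
7
9
9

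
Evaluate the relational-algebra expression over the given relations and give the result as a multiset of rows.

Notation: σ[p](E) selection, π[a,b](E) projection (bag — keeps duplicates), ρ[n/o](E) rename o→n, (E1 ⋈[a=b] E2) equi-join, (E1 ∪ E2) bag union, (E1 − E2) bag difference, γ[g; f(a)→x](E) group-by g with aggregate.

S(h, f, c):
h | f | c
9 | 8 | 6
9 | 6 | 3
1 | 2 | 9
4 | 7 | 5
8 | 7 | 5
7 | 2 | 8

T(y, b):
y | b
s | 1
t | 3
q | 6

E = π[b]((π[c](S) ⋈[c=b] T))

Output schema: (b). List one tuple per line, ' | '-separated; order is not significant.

Subexpression sizes:
  S → 6
  π[c](S) → 6
  T → 3
  (π[c](S) ⋈[c=b] T) → 2
  π[b]((π[c](S) ⋈[c=b] T)) → 2

== RESULT ==
b
3
6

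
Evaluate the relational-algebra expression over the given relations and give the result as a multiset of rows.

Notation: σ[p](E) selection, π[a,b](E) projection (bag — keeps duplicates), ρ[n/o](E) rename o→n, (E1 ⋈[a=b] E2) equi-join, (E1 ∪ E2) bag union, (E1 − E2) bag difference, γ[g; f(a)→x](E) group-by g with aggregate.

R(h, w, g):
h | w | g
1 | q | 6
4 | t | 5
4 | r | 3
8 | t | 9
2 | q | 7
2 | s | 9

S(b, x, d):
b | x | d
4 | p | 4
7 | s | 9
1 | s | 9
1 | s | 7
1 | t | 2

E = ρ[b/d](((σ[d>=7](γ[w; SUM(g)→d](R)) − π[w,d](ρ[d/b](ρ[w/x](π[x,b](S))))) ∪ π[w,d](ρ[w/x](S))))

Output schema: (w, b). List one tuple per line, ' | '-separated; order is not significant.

Subexpression sizes:
  R → 6
  γ[w; SUM(g)→d](R) → 4
  σ[d>=7](γ[w; SUM(g)→d](R)) → 3
  S → 5
  π[x,b](S) → 5
  ρ[w/x](π[x,b](S)) → 5
  ρ[d/b](ρ[w/x](π[x,b](S))) → 5
  π[w,d](ρ[d/b](ρ[w/x](π[x,b](S)))) → 5
  (σ[d>=7](γ[w; SUM(g)→d](R)) − π[w,d](ρ[d/b](ρ[w/x](π[x,b](S))))) → 3
  S → 5
  ρ[w/x](S) → 5
  π[w,d](ρ[w/x](S)) → 5
  ((σ[d>=7](γ[w; SUM(g)→d](R)) − π[w,d](ρ[d/b](ρ[w/x](π[x,b](S))))) ∪ π[w,d](ρ[w/x](S))) → 8
  ρ[b/d](((σ[d>=7](γ[w; SUM(g)→d](R)) − π[w,d](ρ[d/b](ρ[w/x](π[x,b](S))))) ∪ π[w,d](ρ[w/x](S)))) → 8

== RESULT ==
w | b
p | 4
q | 13
s | 7
s | 9
s | 9
s | 9
t | 2
t | 14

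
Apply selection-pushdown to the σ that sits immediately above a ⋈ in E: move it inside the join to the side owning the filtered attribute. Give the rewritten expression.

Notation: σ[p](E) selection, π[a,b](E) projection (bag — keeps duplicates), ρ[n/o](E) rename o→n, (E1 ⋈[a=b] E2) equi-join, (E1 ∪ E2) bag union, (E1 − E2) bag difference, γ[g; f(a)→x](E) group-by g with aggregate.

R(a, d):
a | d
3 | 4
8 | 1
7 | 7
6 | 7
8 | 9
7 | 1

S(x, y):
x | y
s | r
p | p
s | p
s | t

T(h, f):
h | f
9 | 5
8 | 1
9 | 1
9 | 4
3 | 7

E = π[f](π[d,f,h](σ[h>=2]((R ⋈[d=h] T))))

σ filters on h, owned by the right side.
E' = π[f](π[d,f,h]((R ⋈[d=h] σ[h>=2](T))))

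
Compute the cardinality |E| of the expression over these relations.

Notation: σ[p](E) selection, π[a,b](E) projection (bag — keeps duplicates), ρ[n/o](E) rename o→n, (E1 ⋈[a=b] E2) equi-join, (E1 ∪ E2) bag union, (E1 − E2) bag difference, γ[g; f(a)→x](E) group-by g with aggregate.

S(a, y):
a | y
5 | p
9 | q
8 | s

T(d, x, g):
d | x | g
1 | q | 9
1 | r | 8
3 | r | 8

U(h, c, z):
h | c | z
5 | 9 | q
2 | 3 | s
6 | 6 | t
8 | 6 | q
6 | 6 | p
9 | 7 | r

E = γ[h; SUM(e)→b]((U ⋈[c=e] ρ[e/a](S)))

Per-node cardinality:
  U → 6
  S → 3
  ρ[e/a](S) → 3
  (U ⋈[c=e] ρ[e/a](S)) → 1
  γ[h; SUM(e)→b]((U ⋈[c=e] ρ[e/a](S))) → 1

|E| = 1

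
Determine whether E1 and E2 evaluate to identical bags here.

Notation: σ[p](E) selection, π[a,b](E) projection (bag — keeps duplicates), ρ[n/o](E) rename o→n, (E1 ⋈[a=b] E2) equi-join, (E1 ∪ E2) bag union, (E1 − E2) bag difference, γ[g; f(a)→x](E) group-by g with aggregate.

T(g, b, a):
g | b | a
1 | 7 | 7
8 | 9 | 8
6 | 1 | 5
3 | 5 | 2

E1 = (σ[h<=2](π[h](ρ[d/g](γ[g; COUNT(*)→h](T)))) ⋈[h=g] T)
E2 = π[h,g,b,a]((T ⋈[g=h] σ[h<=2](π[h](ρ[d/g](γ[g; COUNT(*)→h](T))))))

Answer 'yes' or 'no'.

E1 row counts bottom-up:
  T → 4
  γ[g; COUNT(*)→h](T) → 4
  ρ[d/g](γ[g; COUNT(*)→h](T)) → 4
  π[h](ρ[d/g](γ[g; COUNT(*)→h](T))) → 4
  σ[h<=2](π[h](ρ[d/g](γ[g; COUNT(*)→h](T)))) → 4
  T → 4
  (σ[h<=2](π[h](ρ[d/g](γ[g; COUNT(*)→h](T)))) ⋈[h=g] T) → 4
E2 row counts bottom-up:
  T → 4
  T → 4
  γ[g; COUNT(*)→h](T) → 4
  ρ[d/g](γ[g; COUNT(*)→h](T)) → 4
  π[h](ρ[d/g](γ[g; COUNT(*)→h](T))) → 4
  σ[h<=2](π[h](ρ[d/g](γ[g; COUNT(*)→h](T)))) → 4
  (T ⋈[g=h] σ[h<=2](π[h](ρ[d/g](γ[g; COUNT(*)→h](T))))) → 4
  π[h,g,b,a]((T ⋈[g=h] σ[h<=2](π[h](ρ[d/g](γ[g; COUNT(*)→h](T)))))) → 4

E1 and E2 produce the same multiset:
h | g | b | a
1 | 1 | 7 | 7
1 | 1 | 7 | 7
1 | 1 | 7 | 7
1 | 1 | 7 | 7

yes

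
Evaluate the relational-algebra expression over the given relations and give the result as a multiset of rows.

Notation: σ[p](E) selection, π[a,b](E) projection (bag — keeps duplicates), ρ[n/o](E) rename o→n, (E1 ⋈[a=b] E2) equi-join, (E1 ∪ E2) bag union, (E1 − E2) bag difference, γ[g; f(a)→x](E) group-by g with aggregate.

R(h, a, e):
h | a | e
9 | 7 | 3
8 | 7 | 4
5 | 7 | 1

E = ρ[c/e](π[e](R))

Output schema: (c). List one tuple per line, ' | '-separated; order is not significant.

Stepwise |·|:
  R → 3
  π[e](R) → 3
  ρ[c/e](π[e](R)) → 3

== RESULT ==
c
1
3
4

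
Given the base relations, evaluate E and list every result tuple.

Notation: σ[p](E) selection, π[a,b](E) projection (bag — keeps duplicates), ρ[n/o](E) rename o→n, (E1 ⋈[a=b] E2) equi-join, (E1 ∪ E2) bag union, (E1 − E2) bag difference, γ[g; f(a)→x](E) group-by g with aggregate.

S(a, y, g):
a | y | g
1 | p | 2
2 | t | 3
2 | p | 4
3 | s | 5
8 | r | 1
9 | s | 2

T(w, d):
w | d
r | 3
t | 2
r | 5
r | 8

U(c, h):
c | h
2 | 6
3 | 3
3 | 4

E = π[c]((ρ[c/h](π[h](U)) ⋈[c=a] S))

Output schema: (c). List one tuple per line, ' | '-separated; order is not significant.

Row counts bottom-up:
  U → 3
  π[h](U) → 3
  ρ[c/h](π[h](U)) → 3
  S → 6
  (ρ[c/h](π[h](U)) ⋈[c=a] S) → 1
  π[c]((ρ[c/h](π[h](U)) ⋈[c=a] S)) → 1

== RESULT ==
c
3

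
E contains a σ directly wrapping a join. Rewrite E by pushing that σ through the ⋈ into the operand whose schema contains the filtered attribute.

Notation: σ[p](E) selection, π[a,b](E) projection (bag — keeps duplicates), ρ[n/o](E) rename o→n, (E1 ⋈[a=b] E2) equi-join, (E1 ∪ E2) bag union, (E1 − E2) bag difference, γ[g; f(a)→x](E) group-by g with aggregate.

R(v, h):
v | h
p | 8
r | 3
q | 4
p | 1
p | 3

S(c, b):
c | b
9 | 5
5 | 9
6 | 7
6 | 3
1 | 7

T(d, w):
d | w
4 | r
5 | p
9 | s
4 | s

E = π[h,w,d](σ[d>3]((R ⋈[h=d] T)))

σ filters on d, owned by the right side.
E' = π[h,w,d]((R ⋈[h=d] σ[d>3](T)))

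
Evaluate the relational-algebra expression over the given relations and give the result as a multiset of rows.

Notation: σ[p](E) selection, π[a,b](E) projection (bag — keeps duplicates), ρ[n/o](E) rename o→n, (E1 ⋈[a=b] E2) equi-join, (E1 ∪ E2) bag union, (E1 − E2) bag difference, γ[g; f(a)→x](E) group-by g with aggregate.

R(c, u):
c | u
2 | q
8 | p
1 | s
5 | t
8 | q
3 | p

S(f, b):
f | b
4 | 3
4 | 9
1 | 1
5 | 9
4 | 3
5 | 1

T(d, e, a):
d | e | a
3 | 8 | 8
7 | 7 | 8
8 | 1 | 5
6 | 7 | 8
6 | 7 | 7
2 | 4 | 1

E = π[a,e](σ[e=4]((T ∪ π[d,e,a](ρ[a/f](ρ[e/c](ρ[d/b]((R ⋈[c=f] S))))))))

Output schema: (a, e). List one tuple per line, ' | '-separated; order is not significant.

Row counts bottom-up:
  T → 6
  R → 6
  S → 6
  (R ⋈[c=f] S) → 3
  ρ[d/b]((R ⋈[c=f] S)) → 3
  ρ[e/c](ρ[d/b]((R ⋈[c=f] S))) → 3
  ρ[a/f](ρ[e/c](ρ[d/b]((R ⋈[c=f] S)))) → 3
  π[d,e,a](ρ[a/f](ρ[e/c](ρ[d/b]((R ⋈[c=f] S))))) → 3
  (T ∪ π[d,e,a](ρ[a/f](ρ[e/c](ρ[d/b]((R ⋈[c=f] S)))))) → 9
  σ[e=4]((T ∪ π[d,e,a](ρ[a/f](ρ[e/c](ρ[d/b]((R ⋈[c=f] S))))))) → 1
  π[a,e](σ[e=4]((T ∪ π[d,e,a](ρ[a/f](ρ[e/c](ρ[d/b]((R ⋈[c=f] S)))))))) → 1

== RESULT ==
a | e
1 | 4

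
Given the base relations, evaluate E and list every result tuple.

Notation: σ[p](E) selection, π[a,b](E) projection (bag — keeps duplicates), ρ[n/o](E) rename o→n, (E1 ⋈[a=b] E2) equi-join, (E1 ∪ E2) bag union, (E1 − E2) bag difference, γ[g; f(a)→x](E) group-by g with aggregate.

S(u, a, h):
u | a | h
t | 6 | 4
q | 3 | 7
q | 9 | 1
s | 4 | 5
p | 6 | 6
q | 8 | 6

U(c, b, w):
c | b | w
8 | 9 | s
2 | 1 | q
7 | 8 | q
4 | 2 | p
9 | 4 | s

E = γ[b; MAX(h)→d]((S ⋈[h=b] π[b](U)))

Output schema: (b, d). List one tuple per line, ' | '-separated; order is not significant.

Subexpression sizes:
  S → 6
  U → 5
  π[b](U) → 5
  (S ⋈[h=b] π[b](U)) → 2
  γ[b; MAX(h)→d]((S ⋈[h=b] π[b](U))) → 2

== RESULT ==
b | d
1 | 1
4 | 4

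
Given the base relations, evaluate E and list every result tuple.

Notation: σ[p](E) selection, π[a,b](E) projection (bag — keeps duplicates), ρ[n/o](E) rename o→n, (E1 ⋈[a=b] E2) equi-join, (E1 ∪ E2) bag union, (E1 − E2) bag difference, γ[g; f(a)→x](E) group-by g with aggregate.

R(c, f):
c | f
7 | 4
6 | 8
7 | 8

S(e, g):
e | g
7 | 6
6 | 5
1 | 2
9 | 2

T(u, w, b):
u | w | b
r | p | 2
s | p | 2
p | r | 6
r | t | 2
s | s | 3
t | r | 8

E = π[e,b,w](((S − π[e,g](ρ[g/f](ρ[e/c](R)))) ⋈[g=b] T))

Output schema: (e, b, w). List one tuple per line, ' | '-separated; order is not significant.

Row counts bottom-up:
  S → 4
  R → 3
  ρ[e/c](R) → 3
  ρ[g/f](ρ[e/c](R)) → 3
  π[e,g](ρ[g/f](ρ[e/c](R))) → 3
  (S − π[e,g](ρ[g/f](ρ[e/c](R)))) → 4
  T → 6
  ((S − π[e,g](ρ[g/f](ρ[e/c](R)))) ⋈[g=b] T) → 7
  π[e,b,w](((S − π[e,g](ρ[g/f](ρ[e/c](R)))) ⋈[g=b] T)) → 7

== RESULT ==
e | b | w
1 | 2 | p
1 | 2 | p
1 | 2 | t
7 | 6 | r
9 | 2 | p
9 | 2 | p
9 | 2 | t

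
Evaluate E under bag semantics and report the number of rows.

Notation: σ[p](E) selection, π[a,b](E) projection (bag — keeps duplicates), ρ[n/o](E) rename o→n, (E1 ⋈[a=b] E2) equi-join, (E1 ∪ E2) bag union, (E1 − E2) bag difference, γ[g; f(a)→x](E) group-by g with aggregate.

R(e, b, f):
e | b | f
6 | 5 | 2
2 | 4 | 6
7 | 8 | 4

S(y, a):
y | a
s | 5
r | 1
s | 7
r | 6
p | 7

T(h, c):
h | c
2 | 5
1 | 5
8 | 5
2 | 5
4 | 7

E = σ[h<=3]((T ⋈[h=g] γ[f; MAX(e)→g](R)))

Subexpression sizes:
  T → 5
  R → 3
  γ[f; MAX(e)→g](R) → 3
  (T ⋈[h=g] γ[f; MAX(e)→g](R)) → 2
  σ[h<=3]((T ⋈[h=g] γ[f; MAX(e)→g](R))) → 2

|E| = 2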